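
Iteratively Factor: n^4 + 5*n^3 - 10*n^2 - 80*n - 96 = (n + 4)*(n^3 + n^2 - 14*n - 24) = (n + 2)*(n + 4)*(n^2 - n - 12) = (n - 4)*(n + 2)*(n + 4)*(n + 3)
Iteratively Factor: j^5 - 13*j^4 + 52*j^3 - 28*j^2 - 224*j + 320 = (j - 4)*(j^4 - 9*j^3 + 16*j^2 + 36*j - 80) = (j - 5)*(j - 4)*(j^3 - 4*j^2 - 4*j + 16) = (j - 5)*(j - 4)*(j + 2)*(j^2 - 6*j + 8) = (j - 5)*(j - 4)*(j - 2)*(j + 2)*(j - 4)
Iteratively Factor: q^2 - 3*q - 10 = (q + 2)*(q - 5)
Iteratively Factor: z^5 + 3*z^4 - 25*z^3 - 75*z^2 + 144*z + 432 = (z + 3)*(z^4 - 25*z^2 + 144) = (z - 3)*(z + 3)*(z^3 + 3*z^2 - 16*z - 48) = (z - 3)*(z + 3)^2*(z^2 - 16) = (z - 3)*(z + 3)^2*(z + 4)*(z - 4)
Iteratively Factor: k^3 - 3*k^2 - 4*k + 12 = (k + 2)*(k^2 - 5*k + 6) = (k - 2)*(k + 2)*(k - 3)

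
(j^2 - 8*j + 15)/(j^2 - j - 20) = (j - 3)/(j + 4)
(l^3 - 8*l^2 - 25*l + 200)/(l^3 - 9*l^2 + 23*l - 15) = (l^2 - 3*l - 40)/(l^2 - 4*l + 3)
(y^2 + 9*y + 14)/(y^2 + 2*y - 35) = (y + 2)/(y - 5)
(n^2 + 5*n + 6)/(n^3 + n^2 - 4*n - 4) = (n + 3)/(n^2 - n - 2)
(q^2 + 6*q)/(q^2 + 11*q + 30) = q/(q + 5)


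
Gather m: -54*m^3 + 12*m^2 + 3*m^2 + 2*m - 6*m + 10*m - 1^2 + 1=-54*m^3 + 15*m^2 + 6*m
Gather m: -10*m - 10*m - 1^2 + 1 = -20*m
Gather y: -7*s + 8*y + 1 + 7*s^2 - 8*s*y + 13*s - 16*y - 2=7*s^2 + 6*s + y*(-8*s - 8) - 1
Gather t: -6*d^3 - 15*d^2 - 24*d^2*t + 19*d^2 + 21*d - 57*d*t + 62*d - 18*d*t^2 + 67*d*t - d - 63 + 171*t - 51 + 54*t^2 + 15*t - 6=-6*d^3 + 4*d^2 + 82*d + t^2*(54 - 18*d) + t*(-24*d^2 + 10*d + 186) - 120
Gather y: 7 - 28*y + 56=63 - 28*y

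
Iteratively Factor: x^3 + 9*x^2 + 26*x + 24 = (x + 2)*(x^2 + 7*x + 12) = (x + 2)*(x + 4)*(x + 3)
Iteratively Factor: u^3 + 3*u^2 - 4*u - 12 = (u + 2)*(u^2 + u - 6) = (u - 2)*(u + 2)*(u + 3)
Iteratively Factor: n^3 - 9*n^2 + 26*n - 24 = (n - 4)*(n^2 - 5*n + 6) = (n - 4)*(n - 3)*(n - 2)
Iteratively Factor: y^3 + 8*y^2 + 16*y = (y)*(y^2 + 8*y + 16) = y*(y + 4)*(y + 4)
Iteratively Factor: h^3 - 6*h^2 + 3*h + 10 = (h + 1)*(h^2 - 7*h + 10) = (h - 2)*(h + 1)*(h - 5)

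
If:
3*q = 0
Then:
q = 0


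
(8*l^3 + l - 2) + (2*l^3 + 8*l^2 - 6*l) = 10*l^3 + 8*l^2 - 5*l - 2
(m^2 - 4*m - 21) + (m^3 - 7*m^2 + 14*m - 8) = m^3 - 6*m^2 + 10*m - 29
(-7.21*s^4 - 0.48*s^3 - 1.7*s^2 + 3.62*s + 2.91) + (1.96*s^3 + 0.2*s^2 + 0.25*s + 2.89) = -7.21*s^4 + 1.48*s^3 - 1.5*s^2 + 3.87*s + 5.8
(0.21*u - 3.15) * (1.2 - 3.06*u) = -0.6426*u^2 + 9.891*u - 3.78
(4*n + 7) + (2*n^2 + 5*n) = 2*n^2 + 9*n + 7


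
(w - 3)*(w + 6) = w^2 + 3*w - 18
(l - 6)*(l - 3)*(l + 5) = l^3 - 4*l^2 - 27*l + 90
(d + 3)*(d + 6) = d^2 + 9*d + 18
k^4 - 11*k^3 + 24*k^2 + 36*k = k*(k - 6)^2*(k + 1)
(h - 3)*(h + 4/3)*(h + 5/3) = h^3 - 61*h/9 - 20/3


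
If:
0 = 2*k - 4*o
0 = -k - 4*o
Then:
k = 0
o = 0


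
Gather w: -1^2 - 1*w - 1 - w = -2*w - 2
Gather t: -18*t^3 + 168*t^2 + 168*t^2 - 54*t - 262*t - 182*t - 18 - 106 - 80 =-18*t^3 + 336*t^2 - 498*t - 204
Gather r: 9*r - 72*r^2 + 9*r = -72*r^2 + 18*r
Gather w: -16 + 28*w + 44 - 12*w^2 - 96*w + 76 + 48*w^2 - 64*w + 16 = 36*w^2 - 132*w + 120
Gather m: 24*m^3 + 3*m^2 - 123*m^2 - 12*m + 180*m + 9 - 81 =24*m^3 - 120*m^2 + 168*m - 72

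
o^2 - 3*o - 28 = (o - 7)*(o + 4)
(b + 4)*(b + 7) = b^2 + 11*b + 28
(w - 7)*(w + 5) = w^2 - 2*w - 35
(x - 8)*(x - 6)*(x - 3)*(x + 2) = x^4 - 15*x^3 + 56*x^2 + 36*x - 288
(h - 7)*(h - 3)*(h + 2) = h^3 - 8*h^2 + h + 42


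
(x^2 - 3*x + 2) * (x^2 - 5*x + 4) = x^4 - 8*x^3 + 21*x^2 - 22*x + 8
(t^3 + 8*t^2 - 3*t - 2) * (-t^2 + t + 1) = -t^5 - 7*t^4 + 12*t^3 + 7*t^2 - 5*t - 2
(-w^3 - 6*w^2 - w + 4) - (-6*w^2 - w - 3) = 7 - w^3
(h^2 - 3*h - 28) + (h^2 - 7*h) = 2*h^2 - 10*h - 28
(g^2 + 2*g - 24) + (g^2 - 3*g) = 2*g^2 - g - 24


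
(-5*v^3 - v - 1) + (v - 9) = -5*v^3 - 10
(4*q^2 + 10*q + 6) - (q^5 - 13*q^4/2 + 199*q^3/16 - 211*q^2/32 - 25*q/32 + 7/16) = -q^5 + 13*q^4/2 - 199*q^3/16 + 339*q^2/32 + 345*q/32 + 89/16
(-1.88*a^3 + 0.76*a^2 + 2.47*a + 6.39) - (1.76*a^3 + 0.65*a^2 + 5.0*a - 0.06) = -3.64*a^3 + 0.11*a^2 - 2.53*a + 6.45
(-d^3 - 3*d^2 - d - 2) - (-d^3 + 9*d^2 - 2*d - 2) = -12*d^2 + d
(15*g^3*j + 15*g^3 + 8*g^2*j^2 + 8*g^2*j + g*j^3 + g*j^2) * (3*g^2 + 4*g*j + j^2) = 45*g^5*j + 45*g^5 + 84*g^4*j^2 + 84*g^4*j + 50*g^3*j^3 + 50*g^3*j^2 + 12*g^2*j^4 + 12*g^2*j^3 + g*j^5 + g*j^4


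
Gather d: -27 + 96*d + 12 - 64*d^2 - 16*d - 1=-64*d^2 + 80*d - 16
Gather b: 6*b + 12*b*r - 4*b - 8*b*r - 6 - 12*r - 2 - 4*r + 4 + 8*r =b*(4*r + 2) - 8*r - 4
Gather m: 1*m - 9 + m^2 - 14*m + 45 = m^2 - 13*m + 36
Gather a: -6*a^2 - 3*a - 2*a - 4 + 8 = -6*a^2 - 5*a + 4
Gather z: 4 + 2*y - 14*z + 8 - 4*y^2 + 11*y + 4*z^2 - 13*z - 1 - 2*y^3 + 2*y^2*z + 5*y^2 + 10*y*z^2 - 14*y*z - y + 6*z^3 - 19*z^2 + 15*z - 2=-2*y^3 + y^2 + 12*y + 6*z^3 + z^2*(10*y - 15) + z*(2*y^2 - 14*y - 12) + 9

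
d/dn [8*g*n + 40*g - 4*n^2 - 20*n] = 8*g - 8*n - 20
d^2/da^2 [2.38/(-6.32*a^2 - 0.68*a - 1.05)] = (190.125824*a^2 + 20.456576*a - 2.38*(12.64*a + 0.68)*(25.28*a + 1.36) + 31.58736)/(6.32*a^2 + 0.68*a + 1.05)^3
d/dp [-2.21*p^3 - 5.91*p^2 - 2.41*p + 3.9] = -6.63*p^2 - 11.82*p - 2.41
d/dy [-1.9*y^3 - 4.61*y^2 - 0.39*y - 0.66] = -5.7*y^2 - 9.22*y - 0.39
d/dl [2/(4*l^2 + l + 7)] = 2*(-8*l - 1)/(4*l^2 + l + 7)^2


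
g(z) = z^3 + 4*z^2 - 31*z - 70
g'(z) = 3*z^2 + 8*z - 31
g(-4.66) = 60.13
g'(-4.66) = -3.13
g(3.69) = -79.68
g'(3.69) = 39.37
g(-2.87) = 28.28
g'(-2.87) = -29.25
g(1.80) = -107.01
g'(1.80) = -6.88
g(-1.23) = -27.68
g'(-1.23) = -36.30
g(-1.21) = -28.41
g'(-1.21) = -36.29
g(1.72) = -106.40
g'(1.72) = -8.36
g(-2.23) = 7.93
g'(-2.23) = -33.92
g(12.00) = 1862.00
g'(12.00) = 497.00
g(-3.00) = 32.00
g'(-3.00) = -28.00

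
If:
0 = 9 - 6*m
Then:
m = 3/2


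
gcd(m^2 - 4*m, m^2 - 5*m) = m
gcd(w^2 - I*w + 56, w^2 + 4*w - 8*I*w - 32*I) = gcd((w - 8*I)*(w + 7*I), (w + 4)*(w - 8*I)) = w - 8*I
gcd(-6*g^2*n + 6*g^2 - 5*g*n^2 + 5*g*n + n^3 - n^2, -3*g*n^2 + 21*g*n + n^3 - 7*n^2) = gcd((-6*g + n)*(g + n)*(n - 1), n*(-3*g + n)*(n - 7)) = 1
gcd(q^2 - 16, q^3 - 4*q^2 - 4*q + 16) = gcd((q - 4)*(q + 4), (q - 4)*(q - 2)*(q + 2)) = q - 4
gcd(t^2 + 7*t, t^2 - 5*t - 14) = 1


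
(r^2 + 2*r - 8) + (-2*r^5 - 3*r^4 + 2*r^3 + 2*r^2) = -2*r^5 - 3*r^4 + 2*r^3 + 3*r^2 + 2*r - 8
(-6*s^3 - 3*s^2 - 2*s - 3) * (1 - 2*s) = 12*s^4 + s^2 + 4*s - 3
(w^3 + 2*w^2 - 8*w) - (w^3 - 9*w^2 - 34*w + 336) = 11*w^2 + 26*w - 336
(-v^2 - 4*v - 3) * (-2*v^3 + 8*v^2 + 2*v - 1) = 2*v^5 - 28*v^3 - 31*v^2 - 2*v + 3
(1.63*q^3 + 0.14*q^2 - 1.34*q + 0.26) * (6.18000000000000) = 10.0734*q^3 + 0.8652*q^2 - 8.2812*q + 1.6068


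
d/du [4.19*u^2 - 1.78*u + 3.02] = 8.38*u - 1.78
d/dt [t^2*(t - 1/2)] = t*(3*t - 1)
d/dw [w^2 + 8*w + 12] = 2*w + 8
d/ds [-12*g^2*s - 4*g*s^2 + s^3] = -12*g^2 - 8*g*s + 3*s^2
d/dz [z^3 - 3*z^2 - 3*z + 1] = 3*z^2 - 6*z - 3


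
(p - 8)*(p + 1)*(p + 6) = p^3 - p^2 - 50*p - 48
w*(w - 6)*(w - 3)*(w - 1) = w^4 - 10*w^3 + 27*w^2 - 18*w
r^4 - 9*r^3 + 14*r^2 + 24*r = r*(r - 6)*(r - 4)*(r + 1)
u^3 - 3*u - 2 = (u - 2)*(u + 1)^2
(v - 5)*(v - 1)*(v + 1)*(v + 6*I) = v^4 - 5*v^3 + 6*I*v^3 - v^2 - 30*I*v^2 + 5*v - 6*I*v + 30*I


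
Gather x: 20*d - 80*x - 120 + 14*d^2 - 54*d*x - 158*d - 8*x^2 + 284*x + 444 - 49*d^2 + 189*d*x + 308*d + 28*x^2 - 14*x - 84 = -35*d^2 + 170*d + 20*x^2 + x*(135*d + 190) + 240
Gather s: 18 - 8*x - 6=12 - 8*x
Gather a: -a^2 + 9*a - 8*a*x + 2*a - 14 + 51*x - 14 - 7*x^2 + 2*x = -a^2 + a*(11 - 8*x) - 7*x^2 + 53*x - 28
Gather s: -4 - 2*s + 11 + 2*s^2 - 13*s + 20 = 2*s^2 - 15*s + 27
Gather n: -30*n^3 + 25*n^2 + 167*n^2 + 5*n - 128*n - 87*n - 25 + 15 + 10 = -30*n^3 + 192*n^2 - 210*n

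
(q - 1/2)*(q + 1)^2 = q^3 + 3*q^2/2 - 1/2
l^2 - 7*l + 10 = (l - 5)*(l - 2)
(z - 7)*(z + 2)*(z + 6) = z^3 + z^2 - 44*z - 84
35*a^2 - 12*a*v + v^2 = (-7*a + v)*(-5*a + v)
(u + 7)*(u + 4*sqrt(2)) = u^2 + 4*sqrt(2)*u + 7*u + 28*sqrt(2)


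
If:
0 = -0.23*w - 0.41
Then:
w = -1.78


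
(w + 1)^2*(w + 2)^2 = w^4 + 6*w^3 + 13*w^2 + 12*w + 4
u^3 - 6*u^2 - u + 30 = (u - 5)*(u - 3)*(u + 2)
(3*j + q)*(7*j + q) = 21*j^2 + 10*j*q + q^2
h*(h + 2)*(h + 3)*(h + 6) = h^4 + 11*h^3 + 36*h^2 + 36*h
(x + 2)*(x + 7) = x^2 + 9*x + 14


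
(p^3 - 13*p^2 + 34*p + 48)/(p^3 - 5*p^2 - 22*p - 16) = (p - 6)/(p + 2)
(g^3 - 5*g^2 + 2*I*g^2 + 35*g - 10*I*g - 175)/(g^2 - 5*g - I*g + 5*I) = (g^2 + 2*I*g + 35)/(g - I)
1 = 1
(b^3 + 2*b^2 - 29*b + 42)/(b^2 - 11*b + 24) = (b^2 + 5*b - 14)/(b - 8)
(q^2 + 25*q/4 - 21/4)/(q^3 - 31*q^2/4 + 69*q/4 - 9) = (q + 7)/(q^2 - 7*q + 12)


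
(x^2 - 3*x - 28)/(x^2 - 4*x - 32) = (x - 7)/(x - 8)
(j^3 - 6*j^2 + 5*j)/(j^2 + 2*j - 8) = j*(j^2 - 6*j + 5)/(j^2 + 2*j - 8)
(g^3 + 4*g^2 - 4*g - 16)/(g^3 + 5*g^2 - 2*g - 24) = (g + 2)/(g + 3)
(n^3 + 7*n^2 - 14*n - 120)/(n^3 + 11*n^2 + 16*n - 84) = (n^2 + n - 20)/(n^2 + 5*n - 14)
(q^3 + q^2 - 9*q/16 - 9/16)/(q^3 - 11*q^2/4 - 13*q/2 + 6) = (4*q^2 + 7*q + 3)/(4*(q^2 - 2*q - 8))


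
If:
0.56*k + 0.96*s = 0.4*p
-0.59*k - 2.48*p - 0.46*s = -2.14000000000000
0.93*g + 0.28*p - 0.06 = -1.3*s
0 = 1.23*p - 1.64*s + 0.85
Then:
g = -1.98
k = -1.45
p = 0.98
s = 1.25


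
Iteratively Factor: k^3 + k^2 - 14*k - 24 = (k + 2)*(k^2 - k - 12) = (k + 2)*(k + 3)*(k - 4)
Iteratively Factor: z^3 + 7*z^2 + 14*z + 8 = (z + 4)*(z^2 + 3*z + 2) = (z + 1)*(z + 4)*(z + 2)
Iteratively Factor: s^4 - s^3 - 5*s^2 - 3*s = (s + 1)*(s^3 - 2*s^2 - 3*s) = s*(s + 1)*(s^2 - 2*s - 3) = s*(s + 1)^2*(s - 3)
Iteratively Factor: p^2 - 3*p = (p)*(p - 3)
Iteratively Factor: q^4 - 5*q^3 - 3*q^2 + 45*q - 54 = (q - 3)*(q^3 - 2*q^2 - 9*q + 18) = (q - 3)*(q + 3)*(q^2 - 5*q + 6) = (q - 3)*(q - 2)*(q + 3)*(q - 3)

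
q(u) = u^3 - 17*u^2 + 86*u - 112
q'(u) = 3*u^2 - 34*u + 86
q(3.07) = 20.73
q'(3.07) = 9.89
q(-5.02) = -1098.63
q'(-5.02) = 332.28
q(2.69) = 15.79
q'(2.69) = 16.25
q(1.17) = -33.05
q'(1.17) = 50.33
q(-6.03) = -1467.97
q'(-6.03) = 400.10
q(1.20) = -31.55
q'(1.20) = 49.52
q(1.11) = -36.12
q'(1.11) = 51.96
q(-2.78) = -503.95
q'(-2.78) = 203.71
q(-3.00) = -550.00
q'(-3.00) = 215.00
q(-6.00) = -1456.00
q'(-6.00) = 398.00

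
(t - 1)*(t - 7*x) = t^2 - 7*t*x - t + 7*x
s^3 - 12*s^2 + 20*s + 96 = (s - 8)*(s - 6)*(s + 2)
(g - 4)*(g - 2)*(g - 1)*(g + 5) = g^4 - 2*g^3 - 21*g^2 + 62*g - 40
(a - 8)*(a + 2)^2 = a^3 - 4*a^2 - 28*a - 32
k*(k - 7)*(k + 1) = k^3 - 6*k^2 - 7*k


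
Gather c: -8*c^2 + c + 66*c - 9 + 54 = -8*c^2 + 67*c + 45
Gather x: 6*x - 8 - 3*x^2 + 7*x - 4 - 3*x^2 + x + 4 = -6*x^2 + 14*x - 8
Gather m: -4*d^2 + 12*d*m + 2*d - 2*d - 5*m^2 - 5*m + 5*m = -4*d^2 + 12*d*m - 5*m^2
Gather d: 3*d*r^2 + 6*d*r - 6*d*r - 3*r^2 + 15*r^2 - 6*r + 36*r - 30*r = 3*d*r^2 + 12*r^2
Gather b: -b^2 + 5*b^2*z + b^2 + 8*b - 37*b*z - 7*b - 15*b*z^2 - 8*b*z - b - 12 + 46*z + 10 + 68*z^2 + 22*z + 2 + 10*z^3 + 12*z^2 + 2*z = 5*b^2*z + b*(-15*z^2 - 45*z) + 10*z^3 + 80*z^2 + 70*z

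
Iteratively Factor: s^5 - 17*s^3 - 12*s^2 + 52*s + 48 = (s - 2)*(s^4 + 2*s^3 - 13*s^2 - 38*s - 24) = (s - 4)*(s - 2)*(s^3 + 6*s^2 + 11*s + 6) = (s - 4)*(s - 2)*(s + 1)*(s^2 + 5*s + 6) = (s - 4)*(s - 2)*(s + 1)*(s + 2)*(s + 3)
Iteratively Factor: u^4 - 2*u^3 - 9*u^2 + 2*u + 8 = (u + 1)*(u^3 - 3*u^2 - 6*u + 8) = (u - 4)*(u + 1)*(u^2 + u - 2) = (u - 4)*(u + 1)*(u + 2)*(u - 1)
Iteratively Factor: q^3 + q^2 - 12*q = (q + 4)*(q^2 - 3*q) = (q - 3)*(q + 4)*(q)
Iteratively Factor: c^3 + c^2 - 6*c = (c - 2)*(c^2 + 3*c) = (c - 2)*(c + 3)*(c)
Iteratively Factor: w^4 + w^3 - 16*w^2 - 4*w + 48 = (w - 2)*(w^3 + 3*w^2 - 10*w - 24) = (w - 3)*(w - 2)*(w^2 + 6*w + 8) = (w - 3)*(w - 2)*(w + 2)*(w + 4)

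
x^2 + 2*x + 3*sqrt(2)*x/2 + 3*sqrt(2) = (x + 2)*(x + 3*sqrt(2)/2)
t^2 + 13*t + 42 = (t + 6)*(t + 7)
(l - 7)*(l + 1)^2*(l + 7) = l^4 + 2*l^3 - 48*l^2 - 98*l - 49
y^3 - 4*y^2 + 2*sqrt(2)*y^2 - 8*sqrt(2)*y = y*(y - 4)*(y + 2*sqrt(2))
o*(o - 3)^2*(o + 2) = o^4 - 4*o^3 - 3*o^2 + 18*o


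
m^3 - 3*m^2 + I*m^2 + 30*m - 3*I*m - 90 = (m - 3)*(m - 5*I)*(m + 6*I)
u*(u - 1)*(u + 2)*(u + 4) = u^4 + 5*u^3 + 2*u^2 - 8*u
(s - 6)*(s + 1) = s^2 - 5*s - 6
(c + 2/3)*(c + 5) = c^2 + 17*c/3 + 10/3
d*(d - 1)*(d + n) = d^3 + d^2*n - d^2 - d*n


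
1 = 1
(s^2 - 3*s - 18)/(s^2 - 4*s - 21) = (s - 6)/(s - 7)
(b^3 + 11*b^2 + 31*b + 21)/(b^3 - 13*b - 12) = (b + 7)/(b - 4)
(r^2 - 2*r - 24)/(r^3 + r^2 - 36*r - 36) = (r + 4)/(r^2 + 7*r + 6)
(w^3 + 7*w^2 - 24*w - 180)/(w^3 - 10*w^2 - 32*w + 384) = (w^2 + w - 30)/(w^2 - 16*w + 64)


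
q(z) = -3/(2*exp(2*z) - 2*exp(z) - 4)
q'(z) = -3*(-4*exp(2*z) + 2*exp(z))/(2*exp(2*z) - 2*exp(z) - 4)^2 = (3*exp(z) - 3/2)*exp(z)/(-exp(2*z) + exp(z) + 2)^2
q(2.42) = -0.01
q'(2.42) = 0.03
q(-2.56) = 0.72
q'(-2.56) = -0.02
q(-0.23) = 0.69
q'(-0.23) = 0.15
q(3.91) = -0.00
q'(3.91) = 0.00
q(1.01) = -0.54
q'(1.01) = 2.37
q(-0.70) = 0.67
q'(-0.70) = -0.00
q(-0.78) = 0.67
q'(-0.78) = -0.01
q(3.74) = -0.00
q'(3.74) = 0.00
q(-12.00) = 0.75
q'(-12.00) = 0.00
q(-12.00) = 0.75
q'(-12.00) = 0.00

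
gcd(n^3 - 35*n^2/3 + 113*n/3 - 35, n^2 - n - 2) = 1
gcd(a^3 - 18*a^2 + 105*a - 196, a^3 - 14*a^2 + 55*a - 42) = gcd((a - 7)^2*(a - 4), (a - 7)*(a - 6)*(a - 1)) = a - 7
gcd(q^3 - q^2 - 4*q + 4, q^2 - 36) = 1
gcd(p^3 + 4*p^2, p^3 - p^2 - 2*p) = p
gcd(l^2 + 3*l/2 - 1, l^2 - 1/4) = l - 1/2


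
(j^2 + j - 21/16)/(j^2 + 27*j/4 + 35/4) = (j - 3/4)/(j + 5)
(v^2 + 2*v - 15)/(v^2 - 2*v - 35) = (v - 3)/(v - 7)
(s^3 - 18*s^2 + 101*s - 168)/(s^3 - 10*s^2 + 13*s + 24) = (s - 7)/(s + 1)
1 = 1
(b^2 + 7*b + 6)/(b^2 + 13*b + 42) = (b + 1)/(b + 7)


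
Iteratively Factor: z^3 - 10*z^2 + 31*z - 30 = (z - 3)*(z^2 - 7*z + 10) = (z - 3)*(z - 2)*(z - 5)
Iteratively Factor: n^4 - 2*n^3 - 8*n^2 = (n + 2)*(n^3 - 4*n^2) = n*(n + 2)*(n^2 - 4*n) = n^2*(n + 2)*(n - 4)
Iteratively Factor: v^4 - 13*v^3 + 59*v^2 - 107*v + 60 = (v - 3)*(v^3 - 10*v^2 + 29*v - 20) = (v - 5)*(v - 3)*(v^2 - 5*v + 4) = (v - 5)*(v - 3)*(v - 1)*(v - 4)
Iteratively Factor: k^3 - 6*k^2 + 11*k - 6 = (k - 1)*(k^2 - 5*k + 6) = (k - 2)*(k - 1)*(k - 3)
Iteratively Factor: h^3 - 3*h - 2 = (h + 1)*(h^2 - h - 2) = (h - 2)*(h + 1)*(h + 1)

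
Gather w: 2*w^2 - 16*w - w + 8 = 2*w^2 - 17*w + 8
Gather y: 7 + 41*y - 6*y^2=-6*y^2 + 41*y + 7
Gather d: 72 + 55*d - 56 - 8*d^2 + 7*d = -8*d^2 + 62*d + 16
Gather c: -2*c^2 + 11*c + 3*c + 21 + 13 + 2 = -2*c^2 + 14*c + 36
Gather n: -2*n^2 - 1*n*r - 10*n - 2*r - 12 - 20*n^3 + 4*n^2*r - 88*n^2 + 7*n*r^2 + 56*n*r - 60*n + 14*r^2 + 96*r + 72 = -20*n^3 + n^2*(4*r - 90) + n*(7*r^2 + 55*r - 70) + 14*r^2 + 94*r + 60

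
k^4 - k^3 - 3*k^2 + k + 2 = (k - 2)*(k - 1)*(k + 1)^2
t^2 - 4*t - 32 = (t - 8)*(t + 4)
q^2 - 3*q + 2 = (q - 2)*(q - 1)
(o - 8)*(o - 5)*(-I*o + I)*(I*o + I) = o^4 - 13*o^3 + 39*o^2 + 13*o - 40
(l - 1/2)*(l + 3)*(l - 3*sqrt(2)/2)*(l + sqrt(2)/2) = l^4 - sqrt(2)*l^3 + 5*l^3/2 - 5*sqrt(2)*l^2/2 - 3*l^2 - 15*l/4 + 3*sqrt(2)*l/2 + 9/4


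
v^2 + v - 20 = (v - 4)*(v + 5)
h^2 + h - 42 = (h - 6)*(h + 7)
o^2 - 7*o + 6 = (o - 6)*(o - 1)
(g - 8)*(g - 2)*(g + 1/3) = g^3 - 29*g^2/3 + 38*g/3 + 16/3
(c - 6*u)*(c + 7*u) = c^2 + c*u - 42*u^2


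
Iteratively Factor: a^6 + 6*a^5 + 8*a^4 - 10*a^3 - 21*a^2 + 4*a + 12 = (a + 3)*(a^5 + 3*a^4 - a^3 - 7*a^2 + 4) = (a + 2)*(a + 3)*(a^4 + a^3 - 3*a^2 - a + 2) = (a - 1)*(a + 2)*(a + 3)*(a^3 + 2*a^2 - a - 2) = (a - 1)*(a + 2)^2*(a + 3)*(a^2 - 1) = (a - 1)*(a + 1)*(a + 2)^2*(a + 3)*(a - 1)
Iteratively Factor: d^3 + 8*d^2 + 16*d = (d)*(d^2 + 8*d + 16) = d*(d + 4)*(d + 4)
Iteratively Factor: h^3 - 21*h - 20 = (h - 5)*(h^2 + 5*h + 4) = (h - 5)*(h + 4)*(h + 1)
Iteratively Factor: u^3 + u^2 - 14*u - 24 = (u + 2)*(u^2 - u - 12) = (u - 4)*(u + 2)*(u + 3)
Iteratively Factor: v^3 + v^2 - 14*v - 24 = (v + 3)*(v^2 - 2*v - 8) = (v + 2)*(v + 3)*(v - 4)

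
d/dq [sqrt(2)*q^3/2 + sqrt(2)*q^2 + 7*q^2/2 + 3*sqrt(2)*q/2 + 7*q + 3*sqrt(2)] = 3*sqrt(2)*q^2/2 + 2*sqrt(2)*q + 7*q + 3*sqrt(2)/2 + 7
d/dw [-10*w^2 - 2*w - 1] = -20*w - 2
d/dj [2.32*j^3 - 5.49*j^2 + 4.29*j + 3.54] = 6.96*j^2 - 10.98*j + 4.29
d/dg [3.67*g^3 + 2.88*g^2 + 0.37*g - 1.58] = 11.01*g^2 + 5.76*g + 0.37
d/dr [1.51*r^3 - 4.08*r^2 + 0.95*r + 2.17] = 4.53*r^2 - 8.16*r + 0.95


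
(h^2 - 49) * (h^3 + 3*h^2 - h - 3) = h^5 + 3*h^4 - 50*h^3 - 150*h^2 + 49*h + 147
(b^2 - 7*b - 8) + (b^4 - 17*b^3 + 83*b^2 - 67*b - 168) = b^4 - 17*b^3 + 84*b^2 - 74*b - 176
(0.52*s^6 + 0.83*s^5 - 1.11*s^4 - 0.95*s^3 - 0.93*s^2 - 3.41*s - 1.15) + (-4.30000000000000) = 0.52*s^6 + 0.83*s^5 - 1.11*s^4 - 0.95*s^3 - 0.93*s^2 - 3.41*s - 5.45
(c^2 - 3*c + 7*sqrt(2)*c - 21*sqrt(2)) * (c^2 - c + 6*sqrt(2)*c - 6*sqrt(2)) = c^4 - 4*c^3 + 13*sqrt(2)*c^3 - 52*sqrt(2)*c^2 + 87*c^2 - 336*c + 39*sqrt(2)*c + 252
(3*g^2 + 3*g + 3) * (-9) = -27*g^2 - 27*g - 27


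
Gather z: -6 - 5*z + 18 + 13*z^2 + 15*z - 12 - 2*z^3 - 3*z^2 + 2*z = -2*z^3 + 10*z^2 + 12*z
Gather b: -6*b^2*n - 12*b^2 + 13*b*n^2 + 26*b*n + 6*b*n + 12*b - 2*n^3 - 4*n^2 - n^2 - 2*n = b^2*(-6*n - 12) + b*(13*n^2 + 32*n + 12) - 2*n^3 - 5*n^2 - 2*n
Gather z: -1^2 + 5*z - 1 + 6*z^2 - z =6*z^2 + 4*z - 2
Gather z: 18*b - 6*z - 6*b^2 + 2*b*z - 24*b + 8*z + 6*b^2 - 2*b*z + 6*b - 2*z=0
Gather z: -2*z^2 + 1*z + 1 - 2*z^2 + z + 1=-4*z^2 + 2*z + 2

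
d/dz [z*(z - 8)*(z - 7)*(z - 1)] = 4*z^3 - 48*z^2 + 142*z - 56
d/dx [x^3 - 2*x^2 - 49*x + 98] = 3*x^2 - 4*x - 49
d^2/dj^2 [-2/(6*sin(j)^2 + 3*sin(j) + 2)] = 6*(48*sin(j)^4 + 18*sin(j)^3 - 85*sin(j)^2 - 38*sin(j) + 2)/(6*sin(j)^2 + 3*sin(j) + 2)^3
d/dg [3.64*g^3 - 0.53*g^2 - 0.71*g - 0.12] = 10.92*g^2 - 1.06*g - 0.71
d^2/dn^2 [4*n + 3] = 0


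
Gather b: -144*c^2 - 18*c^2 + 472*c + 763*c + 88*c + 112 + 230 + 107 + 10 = -162*c^2 + 1323*c + 459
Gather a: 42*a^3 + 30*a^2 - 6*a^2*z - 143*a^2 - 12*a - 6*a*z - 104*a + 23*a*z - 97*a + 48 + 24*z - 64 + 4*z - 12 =42*a^3 + a^2*(-6*z - 113) + a*(17*z - 213) + 28*z - 28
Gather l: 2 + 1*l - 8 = l - 6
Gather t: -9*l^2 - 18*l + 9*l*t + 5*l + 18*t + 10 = -9*l^2 - 13*l + t*(9*l + 18) + 10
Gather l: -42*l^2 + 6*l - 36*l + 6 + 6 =-42*l^2 - 30*l + 12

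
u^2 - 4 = (u - 2)*(u + 2)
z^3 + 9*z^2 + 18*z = z*(z + 3)*(z + 6)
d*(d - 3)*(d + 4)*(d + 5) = d^4 + 6*d^3 - 7*d^2 - 60*d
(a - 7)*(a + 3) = a^2 - 4*a - 21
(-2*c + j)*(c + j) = -2*c^2 - c*j + j^2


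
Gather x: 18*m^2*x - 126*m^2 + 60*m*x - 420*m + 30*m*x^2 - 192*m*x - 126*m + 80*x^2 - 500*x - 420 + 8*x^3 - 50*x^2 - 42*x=-126*m^2 - 546*m + 8*x^3 + x^2*(30*m + 30) + x*(18*m^2 - 132*m - 542) - 420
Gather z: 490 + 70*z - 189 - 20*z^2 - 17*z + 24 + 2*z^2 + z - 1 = -18*z^2 + 54*z + 324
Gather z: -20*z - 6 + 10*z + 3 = -10*z - 3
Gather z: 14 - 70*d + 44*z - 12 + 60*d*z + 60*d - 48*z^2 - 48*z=-10*d - 48*z^2 + z*(60*d - 4) + 2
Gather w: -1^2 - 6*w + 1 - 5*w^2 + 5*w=-5*w^2 - w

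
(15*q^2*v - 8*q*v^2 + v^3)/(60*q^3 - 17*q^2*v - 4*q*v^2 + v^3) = v/(4*q + v)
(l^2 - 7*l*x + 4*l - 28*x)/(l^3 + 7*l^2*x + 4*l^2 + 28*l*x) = (l - 7*x)/(l*(l + 7*x))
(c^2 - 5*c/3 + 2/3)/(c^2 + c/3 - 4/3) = (3*c - 2)/(3*c + 4)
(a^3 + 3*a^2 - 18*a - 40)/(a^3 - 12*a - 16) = (a + 5)/(a + 2)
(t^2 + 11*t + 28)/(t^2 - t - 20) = (t + 7)/(t - 5)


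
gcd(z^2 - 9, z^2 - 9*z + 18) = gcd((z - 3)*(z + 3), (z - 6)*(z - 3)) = z - 3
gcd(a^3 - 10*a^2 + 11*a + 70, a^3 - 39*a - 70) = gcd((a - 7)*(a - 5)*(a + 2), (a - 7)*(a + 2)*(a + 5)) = a^2 - 5*a - 14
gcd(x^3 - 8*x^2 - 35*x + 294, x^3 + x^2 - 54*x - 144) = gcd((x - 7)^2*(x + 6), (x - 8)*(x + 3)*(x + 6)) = x + 6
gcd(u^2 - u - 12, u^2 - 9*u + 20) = u - 4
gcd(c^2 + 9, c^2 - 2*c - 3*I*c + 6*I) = c - 3*I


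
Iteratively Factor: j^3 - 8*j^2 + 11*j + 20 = (j - 5)*(j^2 - 3*j - 4) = (j - 5)*(j - 4)*(j + 1)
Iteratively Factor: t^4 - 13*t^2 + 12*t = (t - 3)*(t^3 + 3*t^2 - 4*t) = t*(t - 3)*(t^2 + 3*t - 4) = t*(t - 3)*(t - 1)*(t + 4)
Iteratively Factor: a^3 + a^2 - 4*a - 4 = (a + 2)*(a^2 - a - 2) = (a + 1)*(a + 2)*(a - 2)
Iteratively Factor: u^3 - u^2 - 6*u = (u - 3)*(u^2 + 2*u) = u*(u - 3)*(u + 2)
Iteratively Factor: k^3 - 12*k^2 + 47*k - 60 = (k - 4)*(k^2 - 8*k + 15) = (k - 4)*(k - 3)*(k - 5)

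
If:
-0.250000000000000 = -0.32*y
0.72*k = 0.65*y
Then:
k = 0.71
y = 0.78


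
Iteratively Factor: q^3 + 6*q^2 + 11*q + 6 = (q + 3)*(q^2 + 3*q + 2) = (q + 1)*(q + 3)*(q + 2)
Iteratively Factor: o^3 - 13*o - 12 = (o + 3)*(o^2 - 3*o - 4) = (o + 1)*(o + 3)*(o - 4)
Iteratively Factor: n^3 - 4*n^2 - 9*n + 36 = (n - 4)*(n^2 - 9) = (n - 4)*(n - 3)*(n + 3)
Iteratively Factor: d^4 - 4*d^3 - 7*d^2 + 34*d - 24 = (d + 3)*(d^3 - 7*d^2 + 14*d - 8) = (d - 2)*(d + 3)*(d^2 - 5*d + 4) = (d - 4)*(d - 2)*(d + 3)*(d - 1)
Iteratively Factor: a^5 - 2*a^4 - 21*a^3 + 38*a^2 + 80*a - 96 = (a + 4)*(a^4 - 6*a^3 + 3*a^2 + 26*a - 24) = (a - 1)*(a + 4)*(a^3 - 5*a^2 - 2*a + 24) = (a - 1)*(a + 2)*(a + 4)*(a^2 - 7*a + 12) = (a - 3)*(a - 1)*(a + 2)*(a + 4)*(a - 4)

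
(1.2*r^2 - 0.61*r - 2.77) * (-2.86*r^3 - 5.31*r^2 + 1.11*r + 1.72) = -3.432*r^5 - 4.6274*r^4 + 12.4933*r^3 + 16.0956*r^2 - 4.1239*r - 4.7644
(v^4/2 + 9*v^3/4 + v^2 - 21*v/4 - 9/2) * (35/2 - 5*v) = -5*v^5/2 - 5*v^4/2 + 275*v^3/8 + 175*v^2/4 - 555*v/8 - 315/4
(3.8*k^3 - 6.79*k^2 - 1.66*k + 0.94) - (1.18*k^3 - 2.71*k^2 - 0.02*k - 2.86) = 2.62*k^3 - 4.08*k^2 - 1.64*k + 3.8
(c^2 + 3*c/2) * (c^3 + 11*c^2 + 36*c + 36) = c^5 + 25*c^4/2 + 105*c^3/2 + 90*c^2 + 54*c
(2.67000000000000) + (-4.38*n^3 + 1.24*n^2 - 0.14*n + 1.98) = -4.38*n^3 + 1.24*n^2 - 0.14*n + 4.65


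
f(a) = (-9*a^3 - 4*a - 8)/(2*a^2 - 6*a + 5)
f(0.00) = -1.60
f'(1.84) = 51.20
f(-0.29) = -0.96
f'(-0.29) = -1.90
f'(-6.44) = -4.08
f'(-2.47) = -3.14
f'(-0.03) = -2.57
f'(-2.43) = -3.12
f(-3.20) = 6.71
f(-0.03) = -1.52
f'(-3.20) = -3.46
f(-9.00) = 29.81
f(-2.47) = 4.29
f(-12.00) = 42.72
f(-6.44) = 19.13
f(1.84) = -97.68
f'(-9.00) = -4.25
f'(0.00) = -2.72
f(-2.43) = 4.17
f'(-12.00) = -4.34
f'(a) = (6 - 4*a)*(-9*a^3 - 4*a - 8)/(2*a^2 - 6*a + 5)^2 + (-27*a^2 - 4)/(2*a^2 - 6*a + 5) = (-18*a^4 + 108*a^3 - 127*a^2 + 32*a - 68)/(4*a^4 - 24*a^3 + 56*a^2 - 60*a + 25)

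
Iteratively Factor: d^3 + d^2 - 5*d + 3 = (d - 1)*(d^2 + 2*d - 3) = (d - 1)^2*(d + 3)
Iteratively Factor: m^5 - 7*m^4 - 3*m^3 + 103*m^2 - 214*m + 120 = (m - 1)*(m^4 - 6*m^3 - 9*m^2 + 94*m - 120) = (m - 5)*(m - 1)*(m^3 - m^2 - 14*m + 24) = (m - 5)*(m - 1)*(m + 4)*(m^2 - 5*m + 6) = (m - 5)*(m - 2)*(m - 1)*(m + 4)*(m - 3)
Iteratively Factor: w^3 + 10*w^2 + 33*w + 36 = (w + 3)*(w^2 + 7*w + 12) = (w + 3)^2*(w + 4)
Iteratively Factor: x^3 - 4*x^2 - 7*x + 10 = (x - 1)*(x^2 - 3*x - 10) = (x - 5)*(x - 1)*(x + 2)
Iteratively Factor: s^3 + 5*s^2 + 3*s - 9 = (s - 1)*(s^2 + 6*s + 9) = (s - 1)*(s + 3)*(s + 3)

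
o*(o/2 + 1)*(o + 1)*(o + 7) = o^4/2 + 5*o^3 + 23*o^2/2 + 7*o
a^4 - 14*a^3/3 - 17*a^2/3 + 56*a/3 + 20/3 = (a - 5)*(a - 2)*(a + 1/3)*(a + 2)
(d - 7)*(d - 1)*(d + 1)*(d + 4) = d^4 - 3*d^3 - 29*d^2 + 3*d + 28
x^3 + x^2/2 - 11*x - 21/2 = (x - 7/2)*(x + 1)*(x + 3)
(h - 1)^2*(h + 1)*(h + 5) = h^4 + 4*h^3 - 6*h^2 - 4*h + 5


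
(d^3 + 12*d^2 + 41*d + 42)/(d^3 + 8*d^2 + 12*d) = (d^2 + 10*d + 21)/(d*(d + 6))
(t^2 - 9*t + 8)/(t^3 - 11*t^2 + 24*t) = (t - 1)/(t*(t - 3))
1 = 1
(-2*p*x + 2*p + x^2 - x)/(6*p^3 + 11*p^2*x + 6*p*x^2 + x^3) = (-2*p*x + 2*p + x^2 - x)/(6*p^3 + 11*p^2*x + 6*p*x^2 + x^3)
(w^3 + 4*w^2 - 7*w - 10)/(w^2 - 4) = (w^2 + 6*w + 5)/(w + 2)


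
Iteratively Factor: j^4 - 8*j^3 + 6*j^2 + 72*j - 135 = (j + 3)*(j^3 - 11*j^2 + 39*j - 45) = (j - 5)*(j + 3)*(j^2 - 6*j + 9) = (j - 5)*(j - 3)*(j + 3)*(j - 3)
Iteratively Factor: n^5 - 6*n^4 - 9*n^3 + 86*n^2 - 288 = (n + 3)*(n^4 - 9*n^3 + 18*n^2 + 32*n - 96) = (n + 2)*(n + 3)*(n^3 - 11*n^2 + 40*n - 48) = (n - 4)*(n + 2)*(n + 3)*(n^2 - 7*n + 12) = (n - 4)^2*(n + 2)*(n + 3)*(n - 3)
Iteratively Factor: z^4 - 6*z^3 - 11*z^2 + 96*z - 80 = (z + 4)*(z^3 - 10*z^2 + 29*z - 20) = (z - 4)*(z + 4)*(z^2 - 6*z + 5) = (z - 4)*(z - 1)*(z + 4)*(z - 5)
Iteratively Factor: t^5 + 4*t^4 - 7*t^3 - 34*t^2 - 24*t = (t)*(t^4 + 4*t^3 - 7*t^2 - 34*t - 24) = t*(t + 4)*(t^3 - 7*t - 6) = t*(t + 2)*(t + 4)*(t^2 - 2*t - 3) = t*(t - 3)*(t + 2)*(t + 4)*(t + 1)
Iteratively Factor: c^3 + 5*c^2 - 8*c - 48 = (c + 4)*(c^2 + c - 12) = (c + 4)^2*(c - 3)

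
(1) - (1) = 0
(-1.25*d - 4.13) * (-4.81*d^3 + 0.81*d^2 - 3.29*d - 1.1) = 6.0125*d^4 + 18.8528*d^3 + 0.7672*d^2 + 14.9627*d + 4.543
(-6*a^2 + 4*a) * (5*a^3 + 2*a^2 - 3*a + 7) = -30*a^5 + 8*a^4 + 26*a^3 - 54*a^2 + 28*a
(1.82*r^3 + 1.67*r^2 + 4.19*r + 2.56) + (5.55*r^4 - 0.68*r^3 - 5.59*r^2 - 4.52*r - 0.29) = 5.55*r^4 + 1.14*r^3 - 3.92*r^2 - 0.329999999999999*r + 2.27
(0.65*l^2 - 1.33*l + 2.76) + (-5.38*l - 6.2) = 0.65*l^2 - 6.71*l - 3.44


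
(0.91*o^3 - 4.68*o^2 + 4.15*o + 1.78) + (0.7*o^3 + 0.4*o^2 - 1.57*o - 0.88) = 1.61*o^3 - 4.28*o^2 + 2.58*o + 0.9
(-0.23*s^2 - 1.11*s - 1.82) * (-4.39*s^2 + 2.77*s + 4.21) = 1.0097*s^4 + 4.2358*s^3 + 3.9468*s^2 - 9.7145*s - 7.6622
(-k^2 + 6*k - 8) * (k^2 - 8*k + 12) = -k^4 + 14*k^3 - 68*k^2 + 136*k - 96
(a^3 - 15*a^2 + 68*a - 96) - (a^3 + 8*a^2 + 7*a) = -23*a^2 + 61*a - 96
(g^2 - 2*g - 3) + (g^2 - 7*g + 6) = 2*g^2 - 9*g + 3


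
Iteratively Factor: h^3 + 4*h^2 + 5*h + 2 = (h + 1)*(h^2 + 3*h + 2) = (h + 1)*(h + 2)*(h + 1)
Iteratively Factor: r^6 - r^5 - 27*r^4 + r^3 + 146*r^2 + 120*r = (r + 1)*(r^5 - 2*r^4 - 25*r^3 + 26*r^2 + 120*r) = r*(r + 1)*(r^4 - 2*r^3 - 25*r^2 + 26*r + 120) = r*(r - 3)*(r + 1)*(r^3 + r^2 - 22*r - 40) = r*(r - 3)*(r + 1)*(r + 2)*(r^2 - r - 20) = r*(r - 3)*(r + 1)*(r + 2)*(r + 4)*(r - 5)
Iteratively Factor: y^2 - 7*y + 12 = (y - 3)*(y - 4)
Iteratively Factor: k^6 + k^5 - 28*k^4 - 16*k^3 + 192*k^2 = (k)*(k^5 + k^4 - 28*k^3 - 16*k^2 + 192*k) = k*(k - 3)*(k^4 + 4*k^3 - 16*k^2 - 64*k) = k*(k - 4)*(k - 3)*(k^3 + 8*k^2 + 16*k) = k*(k - 4)*(k - 3)*(k + 4)*(k^2 + 4*k) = k^2*(k - 4)*(k - 3)*(k + 4)*(k + 4)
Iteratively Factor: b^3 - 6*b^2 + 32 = (b + 2)*(b^2 - 8*b + 16) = (b - 4)*(b + 2)*(b - 4)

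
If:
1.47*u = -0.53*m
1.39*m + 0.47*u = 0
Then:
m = 0.00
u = 0.00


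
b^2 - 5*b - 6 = (b - 6)*(b + 1)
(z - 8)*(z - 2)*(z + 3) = z^3 - 7*z^2 - 14*z + 48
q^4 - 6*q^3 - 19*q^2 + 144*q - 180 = (q - 6)*(q - 3)*(q - 2)*(q + 5)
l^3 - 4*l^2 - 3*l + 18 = (l - 3)^2*(l + 2)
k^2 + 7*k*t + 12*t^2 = (k + 3*t)*(k + 4*t)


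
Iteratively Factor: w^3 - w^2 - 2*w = (w - 2)*(w^2 + w) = w*(w - 2)*(w + 1)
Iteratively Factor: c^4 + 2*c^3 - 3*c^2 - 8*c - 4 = (c + 1)*(c^3 + c^2 - 4*c - 4) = (c - 2)*(c + 1)*(c^2 + 3*c + 2) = (c - 2)*(c + 1)*(c + 2)*(c + 1)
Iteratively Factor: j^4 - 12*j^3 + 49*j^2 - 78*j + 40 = (j - 1)*(j^3 - 11*j^2 + 38*j - 40) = (j - 2)*(j - 1)*(j^2 - 9*j + 20) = (j - 5)*(j - 2)*(j - 1)*(j - 4)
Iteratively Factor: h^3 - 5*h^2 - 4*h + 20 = (h - 5)*(h^2 - 4) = (h - 5)*(h + 2)*(h - 2)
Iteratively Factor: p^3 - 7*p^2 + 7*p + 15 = (p + 1)*(p^2 - 8*p + 15) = (p - 5)*(p + 1)*(p - 3)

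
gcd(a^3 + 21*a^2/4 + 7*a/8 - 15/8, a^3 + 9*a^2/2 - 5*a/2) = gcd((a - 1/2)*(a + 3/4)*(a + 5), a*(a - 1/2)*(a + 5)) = a^2 + 9*a/2 - 5/2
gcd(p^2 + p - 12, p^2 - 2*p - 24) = p + 4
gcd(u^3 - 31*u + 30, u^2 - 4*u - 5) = u - 5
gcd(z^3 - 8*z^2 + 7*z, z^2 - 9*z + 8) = z - 1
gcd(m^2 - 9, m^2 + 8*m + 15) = m + 3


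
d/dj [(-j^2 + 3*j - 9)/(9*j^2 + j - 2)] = (-28*j^2 + 166*j + 3)/(81*j^4 + 18*j^3 - 35*j^2 - 4*j + 4)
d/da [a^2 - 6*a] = 2*a - 6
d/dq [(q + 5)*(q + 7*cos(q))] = q - (q + 5)*(7*sin(q) - 1) + 7*cos(q)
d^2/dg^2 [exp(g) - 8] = exp(g)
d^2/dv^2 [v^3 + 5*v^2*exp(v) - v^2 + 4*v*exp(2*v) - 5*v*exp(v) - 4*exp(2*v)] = 5*v^2*exp(v) + 16*v*exp(2*v) + 15*v*exp(v) + 6*v - 2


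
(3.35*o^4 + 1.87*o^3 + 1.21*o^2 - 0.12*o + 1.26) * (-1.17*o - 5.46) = -3.9195*o^5 - 20.4789*o^4 - 11.6259*o^3 - 6.4662*o^2 - 0.819*o - 6.8796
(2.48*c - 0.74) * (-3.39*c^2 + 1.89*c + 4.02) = -8.4072*c^3 + 7.1958*c^2 + 8.571*c - 2.9748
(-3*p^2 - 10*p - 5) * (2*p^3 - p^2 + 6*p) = -6*p^5 - 17*p^4 - 18*p^3 - 55*p^2 - 30*p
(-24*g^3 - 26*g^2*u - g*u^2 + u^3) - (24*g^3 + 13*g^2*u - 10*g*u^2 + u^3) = -48*g^3 - 39*g^2*u + 9*g*u^2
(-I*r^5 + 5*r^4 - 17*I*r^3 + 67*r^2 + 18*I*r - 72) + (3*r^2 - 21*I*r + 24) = -I*r^5 + 5*r^4 - 17*I*r^3 + 70*r^2 - 3*I*r - 48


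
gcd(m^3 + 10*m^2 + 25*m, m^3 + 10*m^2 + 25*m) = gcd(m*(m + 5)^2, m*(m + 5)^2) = m^3 + 10*m^2 + 25*m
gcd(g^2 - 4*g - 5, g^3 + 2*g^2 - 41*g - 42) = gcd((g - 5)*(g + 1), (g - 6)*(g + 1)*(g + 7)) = g + 1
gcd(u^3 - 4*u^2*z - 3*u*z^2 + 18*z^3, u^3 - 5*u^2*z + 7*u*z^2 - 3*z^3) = -u + 3*z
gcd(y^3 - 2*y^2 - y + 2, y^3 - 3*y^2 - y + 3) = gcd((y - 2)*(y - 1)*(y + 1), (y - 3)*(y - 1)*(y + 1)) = y^2 - 1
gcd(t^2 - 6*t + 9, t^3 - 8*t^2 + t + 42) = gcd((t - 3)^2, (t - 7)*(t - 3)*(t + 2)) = t - 3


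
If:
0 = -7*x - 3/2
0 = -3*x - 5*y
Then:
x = -3/14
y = 9/70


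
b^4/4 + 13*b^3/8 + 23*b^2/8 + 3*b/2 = b*(b/4 + 1)*(b + 1)*(b + 3/2)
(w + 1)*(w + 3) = w^2 + 4*w + 3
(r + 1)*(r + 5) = r^2 + 6*r + 5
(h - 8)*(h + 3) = h^2 - 5*h - 24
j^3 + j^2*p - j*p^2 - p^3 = (j - p)*(j + p)^2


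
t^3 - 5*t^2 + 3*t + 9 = (t - 3)^2*(t + 1)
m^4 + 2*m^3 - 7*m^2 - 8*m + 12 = (m - 2)*(m - 1)*(m + 2)*(m + 3)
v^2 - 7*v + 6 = (v - 6)*(v - 1)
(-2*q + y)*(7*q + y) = -14*q^2 + 5*q*y + y^2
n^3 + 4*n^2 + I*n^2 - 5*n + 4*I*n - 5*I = (n - 1)*(n + 5)*(n + I)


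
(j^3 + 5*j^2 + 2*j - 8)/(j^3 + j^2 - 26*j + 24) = (j^2 + 6*j + 8)/(j^2 + 2*j - 24)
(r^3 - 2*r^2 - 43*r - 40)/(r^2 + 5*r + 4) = (r^2 - 3*r - 40)/(r + 4)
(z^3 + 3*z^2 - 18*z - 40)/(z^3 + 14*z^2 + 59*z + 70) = (z - 4)/(z + 7)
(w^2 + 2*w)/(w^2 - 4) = w/(w - 2)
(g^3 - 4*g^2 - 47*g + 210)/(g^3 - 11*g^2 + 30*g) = (g + 7)/g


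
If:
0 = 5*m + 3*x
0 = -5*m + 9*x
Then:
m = 0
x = 0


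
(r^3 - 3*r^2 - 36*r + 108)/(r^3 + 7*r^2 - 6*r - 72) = (r - 6)/(r + 4)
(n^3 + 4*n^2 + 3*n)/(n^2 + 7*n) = (n^2 + 4*n + 3)/(n + 7)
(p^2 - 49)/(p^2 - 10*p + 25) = (p^2 - 49)/(p^2 - 10*p + 25)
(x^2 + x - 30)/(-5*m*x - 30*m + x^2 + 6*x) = (x - 5)/(-5*m + x)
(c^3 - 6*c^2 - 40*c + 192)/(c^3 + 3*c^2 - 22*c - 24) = (c - 8)/(c + 1)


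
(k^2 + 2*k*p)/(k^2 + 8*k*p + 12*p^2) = k/(k + 6*p)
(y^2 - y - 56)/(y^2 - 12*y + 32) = (y + 7)/(y - 4)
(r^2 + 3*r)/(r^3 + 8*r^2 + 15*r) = 1/(r + 5)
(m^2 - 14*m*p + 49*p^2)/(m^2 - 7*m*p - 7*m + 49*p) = (m - 7*p)/(m - 7)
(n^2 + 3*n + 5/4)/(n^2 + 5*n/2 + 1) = (n + 5/2)/(n + 2)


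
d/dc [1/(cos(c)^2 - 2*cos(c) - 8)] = 2*(cos(c) - 1)*sin(c)/(sin(c)^2 + 2*cos(c) + 7)^2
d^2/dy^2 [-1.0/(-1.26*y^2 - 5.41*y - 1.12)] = (-3.1752*y^2 - 13.6332*y + 1.0*(2.52*y + 5.41)*(5.04*y + 10.82) - 2.8224)/(1.26*y^2 + 5.41*y + 1.12)^3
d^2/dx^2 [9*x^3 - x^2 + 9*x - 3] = 54*x - 2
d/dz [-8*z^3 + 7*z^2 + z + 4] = -24*z^2 + 14*z + 1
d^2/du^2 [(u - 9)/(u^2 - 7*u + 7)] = 2*((16 - 3*u)*(u^2 - 7*u + 7) + (u - 9)*(2*u - 7)^2)/(u^2 - 7*u + 7)^3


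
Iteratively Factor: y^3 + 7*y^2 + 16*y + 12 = (y + 2)*(y^2 + 5*y + 6) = (y + 2)*(y + 3)*(y + 2)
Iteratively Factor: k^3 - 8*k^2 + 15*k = (k)*(k^2 - 8*k + 15) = k*(k - 5)*(k - 3)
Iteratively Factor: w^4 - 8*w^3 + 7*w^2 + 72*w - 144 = (w - 3)*(w^3 - 5*w^2 - 8*w + 48) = (w - 4)*(w - 3)*(w^2 - w - 12) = (w - 4)*(w - 3)*(w + 3)*(w - 4)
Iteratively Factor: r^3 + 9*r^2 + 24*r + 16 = (r + 1)*(r^2 + 8*r + 16) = (r + 1)*(r + 4)*(r + 4)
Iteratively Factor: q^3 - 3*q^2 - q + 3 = (q - 1)*(q^2 - 2*q - 3) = (q - 1)*(q + 1)*(q - 3)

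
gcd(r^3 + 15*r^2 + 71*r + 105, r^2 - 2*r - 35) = r + 5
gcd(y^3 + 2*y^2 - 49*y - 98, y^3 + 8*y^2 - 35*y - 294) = y + 7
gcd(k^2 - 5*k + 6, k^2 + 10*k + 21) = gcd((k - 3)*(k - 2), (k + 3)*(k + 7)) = 1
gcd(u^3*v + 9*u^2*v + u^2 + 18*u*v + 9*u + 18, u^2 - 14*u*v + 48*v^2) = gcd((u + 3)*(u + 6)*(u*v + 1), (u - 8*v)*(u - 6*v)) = 1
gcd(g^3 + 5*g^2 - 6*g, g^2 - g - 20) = 1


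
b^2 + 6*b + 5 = (b + 1)*(b + 5)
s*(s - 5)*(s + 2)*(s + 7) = s^4 + 4*s^3 - 31*s^2 - 70*s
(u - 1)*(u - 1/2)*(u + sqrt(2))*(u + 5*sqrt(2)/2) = u^4 - 3*u^3/2 + 7*sqrt(2)*u^3/2 - 21*sqrt(2)*u^2/4 + 11*u^2/2 - 15*u/2 + 7*sqrt(2)*u/4 + 5/2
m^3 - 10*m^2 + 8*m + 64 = (m - 8)*(m - 4)*(m + 2)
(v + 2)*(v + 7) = v^2 + 9*v + 14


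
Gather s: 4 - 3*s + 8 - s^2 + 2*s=-s^2 - s + 12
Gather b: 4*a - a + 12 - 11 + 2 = 3*a + 3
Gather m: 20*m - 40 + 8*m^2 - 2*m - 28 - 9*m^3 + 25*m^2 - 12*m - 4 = -9*m^3 + 33*m^2 + 6*m - 72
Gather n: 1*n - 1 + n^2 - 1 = n^2 + n - 2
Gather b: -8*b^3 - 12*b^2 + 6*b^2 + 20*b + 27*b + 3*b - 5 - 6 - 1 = -8*b^3 - 6*b^2 + 50*b - 12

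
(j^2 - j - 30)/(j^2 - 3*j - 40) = (j - 6)/(j - 8)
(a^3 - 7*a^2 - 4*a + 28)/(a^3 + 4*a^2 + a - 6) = (a^2 - 9*a + 14)/(a^2 + 2*a - 3)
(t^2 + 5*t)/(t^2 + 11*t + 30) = t/(t + 6)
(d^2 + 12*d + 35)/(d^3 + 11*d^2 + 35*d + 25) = (d + 7)/(d^2 + 6*d + 5)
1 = 1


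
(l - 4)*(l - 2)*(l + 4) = l^3 - 2*l^2 - 16*l + 32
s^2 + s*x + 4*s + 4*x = (s + 4)*(s + x)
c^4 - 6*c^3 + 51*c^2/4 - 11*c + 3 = (c - 2)^2*(c - 3/2)*(c - 1/2)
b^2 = b^2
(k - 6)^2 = k^2 - 12*k + 36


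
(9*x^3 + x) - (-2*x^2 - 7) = 9*x^3 + 2*x^2 + x + 7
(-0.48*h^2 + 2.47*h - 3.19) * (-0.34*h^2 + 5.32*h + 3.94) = 0.1632*h^4 - 3.3934*h^3 + 12.3338*h^2 - 7.239*h - 12.5686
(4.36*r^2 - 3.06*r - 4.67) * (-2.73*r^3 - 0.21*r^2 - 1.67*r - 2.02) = -11.9028*r^5 + 7.4382*r^4 + 6.1105*r^3 - 2.7163*r^2 + 13.9801*r + 9.4334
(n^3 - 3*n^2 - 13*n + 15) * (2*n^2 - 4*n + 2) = 2*n^5 - 10*n^4 - 12*n^3 + 76*n^2 - 86*n + 30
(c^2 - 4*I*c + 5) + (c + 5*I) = c^2 + c - 4*I*c + 5 + 5*I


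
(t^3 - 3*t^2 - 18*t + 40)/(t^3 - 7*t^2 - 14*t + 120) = (t - 2)/(t - 6)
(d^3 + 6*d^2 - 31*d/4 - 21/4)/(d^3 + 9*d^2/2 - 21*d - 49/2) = (4*d^2 - 4*d - 3)/(2*(2*d^2 - 5*d - 7))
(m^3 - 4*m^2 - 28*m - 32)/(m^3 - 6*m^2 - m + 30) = (m^2 - 6*m - 16)/(m^2 - 8*m + 15)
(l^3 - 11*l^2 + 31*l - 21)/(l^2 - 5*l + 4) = (l^2 - 10*l + 21)/(l - 4)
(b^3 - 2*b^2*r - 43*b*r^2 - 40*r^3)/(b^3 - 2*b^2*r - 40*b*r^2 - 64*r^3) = (b^2 + 6*b*r + 5*r^2)/(b^2 + 6*b*r + 8*r^2)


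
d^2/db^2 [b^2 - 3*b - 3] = 2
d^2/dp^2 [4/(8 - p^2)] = 8*(-3*p^2 - 8)/(p^2 - 8)^3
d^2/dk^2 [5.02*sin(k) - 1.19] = -5.02*sin(k)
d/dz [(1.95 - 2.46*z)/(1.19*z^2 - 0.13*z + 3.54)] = (2.9274*z^2 - 4.641*z - 8.4549)/(1.4161*z^4 - 0.3094*z^3 + 8.4421*z^2 - 0.9204*z + 12.5316)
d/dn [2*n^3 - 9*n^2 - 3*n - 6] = 6*n^2 - 18*n - 3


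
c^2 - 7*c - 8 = (c - 8)*(c + 1)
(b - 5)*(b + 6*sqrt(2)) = b^2 - 5*b + 6*sqrt(2)*b - 30*sqrt(2)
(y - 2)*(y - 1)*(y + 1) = y^3 - 2*y^2 - y + 2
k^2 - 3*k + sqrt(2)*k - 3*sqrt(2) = (k - 3)*(k + sqrt(2))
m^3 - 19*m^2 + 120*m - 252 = (m - 7)*(m - 6)^2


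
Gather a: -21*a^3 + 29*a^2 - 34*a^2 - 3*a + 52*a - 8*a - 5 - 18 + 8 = -21*a^3 - 5*a^2 + 41*a - 15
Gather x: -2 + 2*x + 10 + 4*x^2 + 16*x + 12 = 4*x^2 + 18*x + 20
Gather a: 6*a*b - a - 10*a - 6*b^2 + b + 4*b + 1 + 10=a*(6*b - 11) - 6*b^2 + 5*b + 11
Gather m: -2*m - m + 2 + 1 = 3 - 3*m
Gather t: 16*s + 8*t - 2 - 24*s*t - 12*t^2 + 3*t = 16*s - 12*t^2 + t*(11 - 24*s) - 2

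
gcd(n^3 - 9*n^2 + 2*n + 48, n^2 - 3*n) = n - 3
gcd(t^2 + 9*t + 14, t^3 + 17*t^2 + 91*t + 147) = t + 7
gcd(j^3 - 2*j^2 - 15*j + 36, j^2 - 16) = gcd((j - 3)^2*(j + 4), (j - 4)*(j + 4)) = j + 4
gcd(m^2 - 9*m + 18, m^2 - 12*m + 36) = m - 6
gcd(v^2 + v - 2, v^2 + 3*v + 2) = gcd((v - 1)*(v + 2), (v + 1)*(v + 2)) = v + 2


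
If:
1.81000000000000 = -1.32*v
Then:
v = -1.37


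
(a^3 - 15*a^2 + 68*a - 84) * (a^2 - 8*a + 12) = a^5 - 23*a^4 + 200*a^3 - 808*a^2 + 1488*a - 1008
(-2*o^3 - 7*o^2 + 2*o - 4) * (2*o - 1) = -4*o^4 - 12*o^3 + 11*o^2 - 10*o + 4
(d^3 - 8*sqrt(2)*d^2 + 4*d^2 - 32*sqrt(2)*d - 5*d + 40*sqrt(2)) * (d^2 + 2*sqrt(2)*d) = d^5 - 6*sqrt(2)*d^4 + 4*d^4 - 37*d^3 - 24*sqrt(2)*d^3 - 128*d^2 + 30*sqrt(2)*d^2 + 160*d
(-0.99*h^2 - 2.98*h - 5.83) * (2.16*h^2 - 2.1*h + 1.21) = -2.1384*h^4 - 4.3578*h^3 - 7.5327*h^2 + 8.6372*h - 7.0543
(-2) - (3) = -5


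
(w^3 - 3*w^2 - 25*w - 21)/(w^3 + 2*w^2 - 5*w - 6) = (w - 7)/(w - 2)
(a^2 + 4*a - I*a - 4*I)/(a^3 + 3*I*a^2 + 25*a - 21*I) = (a + 4)/(a^2 + 4*I*a + 21)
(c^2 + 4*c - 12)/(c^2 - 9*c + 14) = (c + 6)/(c - 7)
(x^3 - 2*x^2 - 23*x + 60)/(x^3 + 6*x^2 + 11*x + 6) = (x^3 - 2*x^2 - 23*x + 60)/(x^3 + 6*x^2 + 11*x + 6)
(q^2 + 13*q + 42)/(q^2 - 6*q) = (q^2 + 13*q + 42)/(q*(q - 6))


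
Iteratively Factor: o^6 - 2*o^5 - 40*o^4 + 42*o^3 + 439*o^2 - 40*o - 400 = (o - 1)*(o^5 - o^4 - 41*o^3 + o^2 + 440*o + 400) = (o - 1)*(o + 4)*(o^4 - 5*o^3 - 21*o^2 + 85*o + 100) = (o - 1)*(o + 4)^2*(o^3 - 9*o^2 + 15*o + 25) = (o - 5)*(o - 1)*(o + 4)^2*(o^2 - 4*o - 5) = (o - 5)^2*(o - 1)*(o + 4)^2*(o + 1)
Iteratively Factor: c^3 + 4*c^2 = (c + 4)*(c^2) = c*(c + 4)*(c)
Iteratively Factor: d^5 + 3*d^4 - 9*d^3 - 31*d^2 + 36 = (d + 3)*(d^4 - 9*d^2 - 4*d + 12) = (d + 2)*(d + 3)*(d^3 - 2*d^2 - 5*d + 6) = (d + 2)^2*(d + 3)*(d^2 - 4*d + 3) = (d - 3)*(d + 2)^2*(d + 3)*(d - 1)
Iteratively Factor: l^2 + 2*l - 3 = (l + 3)*(l - 1)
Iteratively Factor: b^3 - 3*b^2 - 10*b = (b)*(b^2 - 3*b - 10) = b*(b - 5)*(b + 2)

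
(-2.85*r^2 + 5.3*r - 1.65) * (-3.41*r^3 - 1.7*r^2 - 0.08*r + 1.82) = 9.7185*r^5 - 13.228*r^4 - 3.1555*r^3 - 2.806*r^2 + 9.778*r - 3.003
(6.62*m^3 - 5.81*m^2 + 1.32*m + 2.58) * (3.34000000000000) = 22.1108*m^3 - 19.4054*m^2 + 4.4088*m + 8.6172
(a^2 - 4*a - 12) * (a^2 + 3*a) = a^4 - a^3 - 24*a^2 - 36*a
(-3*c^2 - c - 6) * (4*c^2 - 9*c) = -12*c^4 + 23*c^3 - 15*c^2 + 54*c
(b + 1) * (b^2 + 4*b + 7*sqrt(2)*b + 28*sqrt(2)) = b^3 + 5*b^2 + 7*sqrt(2)*b^2 + 4*b + 35*sqrt(2)*b + 28*sqrt(2)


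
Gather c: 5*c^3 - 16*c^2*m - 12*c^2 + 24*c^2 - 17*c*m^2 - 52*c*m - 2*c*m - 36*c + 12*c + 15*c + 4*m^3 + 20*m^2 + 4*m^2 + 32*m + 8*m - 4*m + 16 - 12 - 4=5*c^3 + c^2*(12 - 16*m) + c*(-17*m^2 - 54*m - 9) + 4*m^3 + 24*m^2 + 36*m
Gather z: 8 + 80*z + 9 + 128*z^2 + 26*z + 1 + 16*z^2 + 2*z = 144*z^2 + 108*z + 18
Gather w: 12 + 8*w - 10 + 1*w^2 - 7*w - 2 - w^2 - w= 0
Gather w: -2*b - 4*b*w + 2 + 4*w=-2*b + w*(4 - 4*b) + 2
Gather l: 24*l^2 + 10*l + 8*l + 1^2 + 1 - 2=24*l^2 + 18*l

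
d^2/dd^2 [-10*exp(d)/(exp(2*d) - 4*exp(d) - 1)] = 10*(8*(exp(d) - 2)^2*exp(2*d) + 4*(2*exp(d) - 3)*(-exp(2*d) + 4*exp(d) + 1)*exp(d) + (-exp(2*d) + 4*exp(d) + 1)^2)*exp(d)/(-exp(2*d) + 4*exp(d) + 1)^3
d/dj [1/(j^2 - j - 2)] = (1 - 2*j)/(-j^2 + j + 2)^2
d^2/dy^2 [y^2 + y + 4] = 2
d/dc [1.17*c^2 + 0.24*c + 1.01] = 2.34*c + 0.24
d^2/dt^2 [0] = 0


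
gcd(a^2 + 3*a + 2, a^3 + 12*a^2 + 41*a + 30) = a + 1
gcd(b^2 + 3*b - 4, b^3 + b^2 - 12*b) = b + 4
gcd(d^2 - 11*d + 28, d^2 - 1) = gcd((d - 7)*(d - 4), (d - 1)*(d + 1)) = 1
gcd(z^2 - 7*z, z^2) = z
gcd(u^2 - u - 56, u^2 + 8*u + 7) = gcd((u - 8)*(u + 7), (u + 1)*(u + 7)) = u + 7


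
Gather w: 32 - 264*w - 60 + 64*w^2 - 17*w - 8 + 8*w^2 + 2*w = 72*w^2 - 279*w - 36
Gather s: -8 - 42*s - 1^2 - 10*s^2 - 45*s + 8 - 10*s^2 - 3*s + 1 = -20*s^2 - 90*s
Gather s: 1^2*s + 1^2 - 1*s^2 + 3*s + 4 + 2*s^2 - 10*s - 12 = s^2 - 6*s - 7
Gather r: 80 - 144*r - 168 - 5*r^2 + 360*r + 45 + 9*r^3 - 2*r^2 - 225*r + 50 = 9*r^3 - 7*r^2 - 9*r + 7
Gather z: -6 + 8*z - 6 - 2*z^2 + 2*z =-2*z^2 + 10*z - 12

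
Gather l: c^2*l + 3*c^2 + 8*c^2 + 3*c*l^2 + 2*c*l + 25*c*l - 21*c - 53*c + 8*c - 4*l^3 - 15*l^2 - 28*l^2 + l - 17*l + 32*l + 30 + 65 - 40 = 11*c^2 - 66*c - 4*l^3 + l^2*(3*c - 43) + l*(c^2 + 27*c + 16) + 55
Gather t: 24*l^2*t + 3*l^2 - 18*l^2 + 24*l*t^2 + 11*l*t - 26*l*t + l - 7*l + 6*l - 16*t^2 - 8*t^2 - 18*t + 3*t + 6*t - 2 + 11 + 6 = -15*l^2 + t^2*(24*l - 24) + t*(24*l^2 - 15*l - 9) + 15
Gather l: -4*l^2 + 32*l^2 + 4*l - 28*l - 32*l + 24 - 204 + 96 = 28*l^2 - 56*l - 84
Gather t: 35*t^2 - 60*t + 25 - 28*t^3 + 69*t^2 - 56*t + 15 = -28*t^3 + 104*t^2 - 116*t + 40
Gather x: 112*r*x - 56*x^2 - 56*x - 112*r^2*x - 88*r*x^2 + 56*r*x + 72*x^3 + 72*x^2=72*x^3 + x^2*(16 - 88*r) + x*(-112*r^2 + 168*r - 56)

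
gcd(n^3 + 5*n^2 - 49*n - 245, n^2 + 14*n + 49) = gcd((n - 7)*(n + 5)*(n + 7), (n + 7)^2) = n + 7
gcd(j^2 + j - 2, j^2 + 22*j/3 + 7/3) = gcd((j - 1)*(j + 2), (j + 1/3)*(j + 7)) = 1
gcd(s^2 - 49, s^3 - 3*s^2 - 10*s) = 1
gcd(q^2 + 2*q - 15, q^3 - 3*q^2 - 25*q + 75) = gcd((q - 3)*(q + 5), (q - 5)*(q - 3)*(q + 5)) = q^2 + 2*q - 15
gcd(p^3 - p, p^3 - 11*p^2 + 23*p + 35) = p + 1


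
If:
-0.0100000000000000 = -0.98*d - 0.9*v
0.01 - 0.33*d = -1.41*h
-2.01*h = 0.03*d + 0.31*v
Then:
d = 0.07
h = 0.01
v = -0.06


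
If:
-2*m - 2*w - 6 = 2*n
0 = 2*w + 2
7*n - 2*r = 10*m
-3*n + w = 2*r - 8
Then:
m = -27/20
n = -13/20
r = 179/40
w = -1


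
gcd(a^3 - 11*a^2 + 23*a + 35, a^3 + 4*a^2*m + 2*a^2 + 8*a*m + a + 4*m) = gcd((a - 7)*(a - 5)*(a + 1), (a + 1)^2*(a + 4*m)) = a + 1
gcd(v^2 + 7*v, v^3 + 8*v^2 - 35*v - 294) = v + 7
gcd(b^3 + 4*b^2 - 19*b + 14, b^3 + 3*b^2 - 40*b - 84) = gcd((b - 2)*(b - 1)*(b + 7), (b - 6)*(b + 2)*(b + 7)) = b + 7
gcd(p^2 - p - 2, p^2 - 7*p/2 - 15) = 1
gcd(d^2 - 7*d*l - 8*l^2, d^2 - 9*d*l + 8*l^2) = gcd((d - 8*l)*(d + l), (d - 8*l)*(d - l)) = d - 8*l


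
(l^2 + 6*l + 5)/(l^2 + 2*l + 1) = (l + 5)/(l + 1)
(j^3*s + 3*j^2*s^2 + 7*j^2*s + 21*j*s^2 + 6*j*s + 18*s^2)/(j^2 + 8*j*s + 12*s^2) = s*(j^3 + 3*j^2*s + 7*j^2 + 21*j*s + 6*j + 18*s)/(j^2 + 8*j*s + 12*s^2)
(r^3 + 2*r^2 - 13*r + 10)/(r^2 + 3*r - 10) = r - 1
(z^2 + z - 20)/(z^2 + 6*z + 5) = (z - 4)/(z + 1)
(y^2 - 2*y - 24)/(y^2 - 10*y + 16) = (y^2 - 2*y - 24)/(y^2 - 10*y + 16)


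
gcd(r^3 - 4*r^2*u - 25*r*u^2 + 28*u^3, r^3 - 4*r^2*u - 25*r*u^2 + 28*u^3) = r^3 - 4*r^2*u - 25*r*u^2 + 28*u^3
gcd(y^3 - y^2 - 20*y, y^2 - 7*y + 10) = y - 5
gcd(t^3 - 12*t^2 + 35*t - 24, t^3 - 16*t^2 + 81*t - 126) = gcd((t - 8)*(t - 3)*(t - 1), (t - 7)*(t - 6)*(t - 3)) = t - 3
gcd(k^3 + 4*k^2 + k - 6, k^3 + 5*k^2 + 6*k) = k^2 + 5*k + 6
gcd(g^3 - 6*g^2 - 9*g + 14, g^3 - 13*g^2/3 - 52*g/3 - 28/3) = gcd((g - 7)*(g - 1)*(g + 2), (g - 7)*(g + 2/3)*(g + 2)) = g^2 - 5*g - 14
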